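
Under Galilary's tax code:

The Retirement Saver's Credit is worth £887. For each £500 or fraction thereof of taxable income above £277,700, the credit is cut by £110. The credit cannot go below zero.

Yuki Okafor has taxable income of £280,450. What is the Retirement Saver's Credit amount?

Retirement Saver's Credit: income exceeds £277,700 by £2,750, which is 6 full-or-partial £500 increments; reduction = 6 × £110 = £660, leaving £227.

£227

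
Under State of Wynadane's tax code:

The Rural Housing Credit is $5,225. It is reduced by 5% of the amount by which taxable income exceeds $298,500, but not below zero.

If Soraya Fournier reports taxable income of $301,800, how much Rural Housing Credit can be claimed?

Rural Housing Credit: 5% of the $3,300 excess over $298,500 is $165; credit = $5,225 − $165 = $5,060.

$5,060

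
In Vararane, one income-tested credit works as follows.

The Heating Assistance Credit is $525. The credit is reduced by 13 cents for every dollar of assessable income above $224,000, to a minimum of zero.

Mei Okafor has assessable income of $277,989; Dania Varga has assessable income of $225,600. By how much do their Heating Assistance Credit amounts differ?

Mei ($277,989): Heating Assistance Credit: 13% of the $53,989 excess over $224,000 is $7,018.57 ≥ base, so the credit is $0.
Dania ($225,600): Heating Assistance Credit: 13% of the $1,600 excess over $224,000 is $208; credit = $525 − $208 = $317.
Difference: |$0 − $317| = $317.

$317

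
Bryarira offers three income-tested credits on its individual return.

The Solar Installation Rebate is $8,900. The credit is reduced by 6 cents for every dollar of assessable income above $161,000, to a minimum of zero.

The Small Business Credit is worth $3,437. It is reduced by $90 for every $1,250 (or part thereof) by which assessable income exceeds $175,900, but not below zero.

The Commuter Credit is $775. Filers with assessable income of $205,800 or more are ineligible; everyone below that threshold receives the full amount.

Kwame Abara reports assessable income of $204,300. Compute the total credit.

Solar Installation Rebate: 6% of the $43,300 excess over $161,000 is $2,598; credit = $8,900 − $2,598 = $6,302.
Small Business Credit: income exceeds $175,900 by $28,400, which is 23 full-or-partial $1,250 increments; reduction = 23 × $90 = $2,070, leaving $1,367.
Commuter Credit: $204,300 is below the $205,800 cutoff, so the full $775 applies.
Total: $6,302 + $1,367 + $775 = $8,444.

$8,444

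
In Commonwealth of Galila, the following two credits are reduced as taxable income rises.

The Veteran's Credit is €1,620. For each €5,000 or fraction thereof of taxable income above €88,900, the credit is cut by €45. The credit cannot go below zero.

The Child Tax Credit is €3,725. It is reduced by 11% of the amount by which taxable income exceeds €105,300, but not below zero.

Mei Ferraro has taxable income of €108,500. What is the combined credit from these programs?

Veteran's Credit: income exceeds €88,900 by €19,600, which is 4 full-or-partial €5,000 increments; reduction = 4 × €45 = €180, leaving €1,440.
Child Tax Credit: 11% of the €3,200 excess over €105,300 is €352; credit = €3,725 − €352 = €3,373.
Total: €1,440 + €3,373 = €4,813.

€4,813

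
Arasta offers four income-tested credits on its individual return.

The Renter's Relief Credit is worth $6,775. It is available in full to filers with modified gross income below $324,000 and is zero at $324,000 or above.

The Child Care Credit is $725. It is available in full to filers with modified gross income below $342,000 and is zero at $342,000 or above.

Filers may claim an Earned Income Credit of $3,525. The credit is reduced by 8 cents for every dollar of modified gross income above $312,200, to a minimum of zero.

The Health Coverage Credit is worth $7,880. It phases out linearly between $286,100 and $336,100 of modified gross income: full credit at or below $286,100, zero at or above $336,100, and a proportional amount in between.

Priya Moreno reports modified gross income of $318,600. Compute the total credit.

Renter's Relief Credit: $318,600 is below the $324,000 cutoff, so the full $6,775 applies.
Child Care Credit: $318,600 is below the $342,000 cutoff, so the full $725 applies.
Earned Income Credit: 8% of the $6,400 excess over $312,200 is $512; credit = $3,525 − $512 = $3,013.
Health Coverage Credit: $318,600 is $32,500 into a $50,000 phase-out range, leaving 17,500/50,000 of the credit: $7,880 × 17,500/50,000 = $2,758.
Total: $6,775 + $725 + $3,013 + $2,758 = $13,271.

$13,271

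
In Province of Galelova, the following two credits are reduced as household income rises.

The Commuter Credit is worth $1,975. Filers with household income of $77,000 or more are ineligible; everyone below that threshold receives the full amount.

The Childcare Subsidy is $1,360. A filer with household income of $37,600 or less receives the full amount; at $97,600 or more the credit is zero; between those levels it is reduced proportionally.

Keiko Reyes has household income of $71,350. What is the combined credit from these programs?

Commuter Credit: $71,350 is below the $77,000 cutoff, so the full $1,975 applies.
Childcare Subsidy: $71,350 is $33,750 into a $60,000 phase-out range, leaving 26,250/60,000 of the credit: $1,360 × 26,250/60,000 = $595.
Total: $1,975 + $595 = $2,570.

$2,570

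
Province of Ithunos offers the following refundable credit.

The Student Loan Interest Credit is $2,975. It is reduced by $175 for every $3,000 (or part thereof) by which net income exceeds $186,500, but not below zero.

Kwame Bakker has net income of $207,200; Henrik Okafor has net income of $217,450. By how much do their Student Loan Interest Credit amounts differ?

Kwame ($207,200): Student Loan Interest Credit: income exceeds $186,500 by $20,700, which is 7 full-or-partial $3,000 increments; reduction = 7 × $175 = $1,225, leaving $1,750.
Henrik ($217,450): Student Loan Interest Credit: income exceeds $186,500 by $30,950, which is 11 full-or-partial $3,000 increments; reduction = 11 × $175 = $1,925, leaving $1,050.
Difference: |$1,750 − $1,050| = $700.

$700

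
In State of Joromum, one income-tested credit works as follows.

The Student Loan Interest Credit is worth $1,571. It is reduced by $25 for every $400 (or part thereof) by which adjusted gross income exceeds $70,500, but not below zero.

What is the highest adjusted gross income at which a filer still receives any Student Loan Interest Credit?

$95,300

After 62 increments the reduction is 62 × $25 = $1,550, leaving $21; one more increment wipes it out. Increment 62 ends at excess 62 × $400 = $24,800, so the highest qualifying income is $70,500 + $24,800 = $95,300.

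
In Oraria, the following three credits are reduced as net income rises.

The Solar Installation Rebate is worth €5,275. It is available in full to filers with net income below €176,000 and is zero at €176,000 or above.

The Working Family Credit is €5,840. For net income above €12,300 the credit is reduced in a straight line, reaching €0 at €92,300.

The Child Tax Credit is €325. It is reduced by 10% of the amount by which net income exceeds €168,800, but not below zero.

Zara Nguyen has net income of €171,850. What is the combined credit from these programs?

€5,295

Solar Installation Rebate: €171,850 is below the €176,000 cutoff, so the full €5,275 applies.
Working Family Credit: €171,850 is at or above €92,300, so the credit is €0.
Child Tax Credit: 10% of the €3,050 excess over €168,800 is €305; credit = €325 − €305 = €20.
Total: €5,275 + €0 + €20 = €5,295.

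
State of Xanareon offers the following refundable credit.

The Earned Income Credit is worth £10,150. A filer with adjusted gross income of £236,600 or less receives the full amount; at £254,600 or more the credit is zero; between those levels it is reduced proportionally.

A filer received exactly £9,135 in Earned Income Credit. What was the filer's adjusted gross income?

£238,400

£9,135 is 9,135/10,150 of the full £10,150, so 1,015/10,150 of the £18,000 range has been used: income = £236,600 + £18,000 × 1,015/10,150 = £238,400.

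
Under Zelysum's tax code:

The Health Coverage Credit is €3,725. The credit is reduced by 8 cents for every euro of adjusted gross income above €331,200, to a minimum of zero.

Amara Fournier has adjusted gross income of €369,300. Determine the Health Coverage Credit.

Health Coverage Credit: 8% of the €38,100 excess over €331,200 is €3,048; credit = €3,725 − €3,048 = €677.

€677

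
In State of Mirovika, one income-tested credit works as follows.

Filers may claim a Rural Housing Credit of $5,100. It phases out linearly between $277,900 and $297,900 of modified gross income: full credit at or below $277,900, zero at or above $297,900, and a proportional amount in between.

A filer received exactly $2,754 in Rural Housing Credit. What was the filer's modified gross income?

$287,100

$2,754 is 2,754/5,100 of the full $5,100, so 2,346/5,100 of the $20,000 range has been used: income = $277,900 + $20,000 × 2,346/5,100 = $287,100.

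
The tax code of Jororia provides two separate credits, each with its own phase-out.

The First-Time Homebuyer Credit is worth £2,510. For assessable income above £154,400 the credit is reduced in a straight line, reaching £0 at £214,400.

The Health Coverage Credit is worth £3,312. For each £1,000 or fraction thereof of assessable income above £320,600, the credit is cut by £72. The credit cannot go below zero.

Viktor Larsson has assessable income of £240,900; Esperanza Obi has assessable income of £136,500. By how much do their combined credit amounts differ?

£2,510

Viktor (£240,900): First-Time Homebuyer Credit: £240,900 is at or above £214,400, so the credit is £0. Health Coverage Credit: £240,900 is at or below the £320,600 threshold, so the full £3,312 applies. total £0 + £3,312 = £3,312
Esperanza (£136,500): First-Time Homebuyer Credit: £136,500 is at or below the £154,400 threshold, so the full £2,510 applies. Health Coverage Credit: £136,500 is at or below the £320,600 threshold, so the full £3,312 applies. total £2,510 + £3,312 = £5,822
Difference: |£3,312 − £5,822| = £2,510.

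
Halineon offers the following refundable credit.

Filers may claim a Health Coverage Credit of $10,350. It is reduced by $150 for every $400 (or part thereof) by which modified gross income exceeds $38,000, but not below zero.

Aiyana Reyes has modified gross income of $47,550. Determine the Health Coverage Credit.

Health Coverage Credit: income exceeds $38,000 by $9,550, which is 24 full-or-partial $400 increments; reduction = 24 × $150 = $3,600, leaving $6,750.

$6,750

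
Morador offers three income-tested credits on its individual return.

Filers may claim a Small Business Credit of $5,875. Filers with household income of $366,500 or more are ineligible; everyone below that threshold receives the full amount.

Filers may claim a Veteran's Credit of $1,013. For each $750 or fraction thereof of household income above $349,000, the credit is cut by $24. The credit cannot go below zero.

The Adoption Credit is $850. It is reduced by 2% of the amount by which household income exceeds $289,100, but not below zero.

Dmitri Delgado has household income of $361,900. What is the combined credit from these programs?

Small Business Credit: $361,900 is below the $366,500 cutoff, so the full $5,875 applies.
Veteran's Credit: income exceeds $349,000 by $12,900, which is 18 full-or-partial $750 increments; reduction = 18 × $24 = $432, leaving $581.
Adoption Credit: 2% of the $72,800 excess over $289,100 is $1,456 ≥ base, so the credit is $0.
Total: $5,875 + $581 + $0 = $6,456.

$6,456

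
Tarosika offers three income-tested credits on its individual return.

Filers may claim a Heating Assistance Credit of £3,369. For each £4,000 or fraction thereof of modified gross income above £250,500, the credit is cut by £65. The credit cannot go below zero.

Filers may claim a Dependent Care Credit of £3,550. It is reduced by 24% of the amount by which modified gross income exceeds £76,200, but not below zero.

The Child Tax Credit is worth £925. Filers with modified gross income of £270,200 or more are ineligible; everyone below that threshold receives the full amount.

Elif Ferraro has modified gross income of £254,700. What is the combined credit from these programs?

Heating Assistance Credit: income exceeds £250,500 by £4,200, which is 2 full-or-partial £4,000 increments; reduction = 2 × £65 = £130, leaving £3,239.
Dependent Care Credit: 24% of the £178,500 excess over £76,200 is £42,840 ≥ base, so the credit is £0.
Child Tax Credit: £254,700 is below the £270,200 cutoff, so the full £925 applies.
Total: £3,239 + £0 + £925 = £4,164.

£4,164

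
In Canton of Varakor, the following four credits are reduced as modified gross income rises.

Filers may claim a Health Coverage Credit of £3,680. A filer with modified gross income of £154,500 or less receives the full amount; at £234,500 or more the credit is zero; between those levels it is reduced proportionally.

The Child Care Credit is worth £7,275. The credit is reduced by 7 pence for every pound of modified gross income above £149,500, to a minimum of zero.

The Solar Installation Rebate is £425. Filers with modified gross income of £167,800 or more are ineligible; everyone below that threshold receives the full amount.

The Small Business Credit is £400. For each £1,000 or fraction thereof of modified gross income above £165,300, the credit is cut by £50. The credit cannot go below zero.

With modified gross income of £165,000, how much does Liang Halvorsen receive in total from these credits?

£10,212

Health Coverage Credit: £165,000 is £10,500 into a £80,000 phase-out range, leaving 69,500/80,000 of the credit: £3,680 × 69,500/80,000 = £3,197.
Child Care Credit: 7% of the £15,500 excess over £149,500 is £1,085; credit = £7,275 − £1,085 = £6,190.
Solar Installation Rebate: £165,000 is below the £167,800 cutoff, so the full £425 applies.
Small Business Credit: £165,000 is at or below the £165,300 threshold, so the full £400 applies.
Total: £3,197 + £6,190 + £425 + £400 = £10,212.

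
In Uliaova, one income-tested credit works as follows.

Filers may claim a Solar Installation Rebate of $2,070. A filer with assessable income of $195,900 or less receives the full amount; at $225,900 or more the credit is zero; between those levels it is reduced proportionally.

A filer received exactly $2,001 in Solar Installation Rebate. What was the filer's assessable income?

$2,001 is 2,001/2,070 of the full $2,070, so 69/2,070 of the $30,000 range has been used: income = $195,900 + $30,000 × 69/2,070 = $196,900.

$196,900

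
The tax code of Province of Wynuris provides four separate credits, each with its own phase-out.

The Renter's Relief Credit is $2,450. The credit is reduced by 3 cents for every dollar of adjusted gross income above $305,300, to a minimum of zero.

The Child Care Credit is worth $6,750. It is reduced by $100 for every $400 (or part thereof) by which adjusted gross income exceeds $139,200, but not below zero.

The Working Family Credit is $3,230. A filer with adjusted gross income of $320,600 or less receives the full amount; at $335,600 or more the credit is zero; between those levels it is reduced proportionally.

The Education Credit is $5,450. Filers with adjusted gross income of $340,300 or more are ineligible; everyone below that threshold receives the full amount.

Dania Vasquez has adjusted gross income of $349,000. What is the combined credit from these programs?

Renter's Relief Credit: 3% of the $43,700 excess over $305,300 is $1,311; credit = $2,450 − $1,311 = $1,139.
Child Care Credit: income exceeds $139,200 by $209,800 → 525 increments × $100 = $52,500 ≥ base, so the credit is $0.
Working Family Credit: $349,000 is at or above $335,600, so the credit is $0.
Education Credit: $349,000 meets or exceeds the $340,300 cutoff, so the credit is $0.
Total: $1,139 + $0 + $0 + $0 = $1,139.

$1,139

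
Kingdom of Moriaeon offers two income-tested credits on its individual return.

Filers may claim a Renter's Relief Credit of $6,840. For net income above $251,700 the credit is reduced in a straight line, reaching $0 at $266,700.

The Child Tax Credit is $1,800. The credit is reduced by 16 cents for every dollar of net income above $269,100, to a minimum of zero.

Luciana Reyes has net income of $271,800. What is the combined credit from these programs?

$1,368

Renter's Relief Credit: $271,800 is at or above $266,700, so the credit is $0.
Child Tax Credit: 16% of the $2,700 excess over $269,100 is $432; credit = $1,800 − $432 = $1,368.
Total: $0 + $1,368 = $1,368.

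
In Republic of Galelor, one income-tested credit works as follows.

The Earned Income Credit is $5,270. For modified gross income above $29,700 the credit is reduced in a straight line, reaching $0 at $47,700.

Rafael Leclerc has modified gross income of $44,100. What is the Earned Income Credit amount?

$1,054

Earned Income Credit: $44,100 is $14,400 into a $18,000 phase-out range, leaving 3,600/18,000 of the credit: $5,270 × 3,600/18,000 = $1,054.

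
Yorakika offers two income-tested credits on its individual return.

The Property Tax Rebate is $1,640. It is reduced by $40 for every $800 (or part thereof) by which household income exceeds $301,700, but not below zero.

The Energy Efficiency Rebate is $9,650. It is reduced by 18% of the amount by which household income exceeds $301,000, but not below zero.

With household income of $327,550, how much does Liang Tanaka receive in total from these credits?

$5,191

Property Tax Rebate: income exceeds $301,700 by $25,850, which is 33 full-or-partial $800 increments; reduction = 33 × $40 = $1,320, leaving $320.
Energy Efficiency Rebate: 18% of the $26,550 excess over $301,000 is $4,779; credit = $9,650 − $4,779 = $4,871.
Total: $320 + $4,871 = $5,191.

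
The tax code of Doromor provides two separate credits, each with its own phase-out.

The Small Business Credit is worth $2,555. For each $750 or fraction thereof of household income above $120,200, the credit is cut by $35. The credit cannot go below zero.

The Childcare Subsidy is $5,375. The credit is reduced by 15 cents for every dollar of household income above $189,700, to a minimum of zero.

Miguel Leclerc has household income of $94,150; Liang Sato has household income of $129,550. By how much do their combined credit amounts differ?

$455

Miguel ($94,150): Small Business Credit: $94,150 is at or below the $120,200 threshold, so the full $2,555 applies. Childcare Subsidy: $94,150 is at or below the $189,700 threshold, so the full $5,375 applies. total $2,555 + $5,375 = $7,930
Liang ($129,550): Small Business Credit: income exceeds $120,200 by $9,350, which is 13 full-or-partial $750 increments; reduction = 13 × $35 = $455, leaving $2,100. Childcare Subsidy: $129,550 is at or below the $189,700 threshold, so the full $5,375 applies. total $2,100 + $5,375 = $7,475
Difference: |$7,930 − $7,475| = $455.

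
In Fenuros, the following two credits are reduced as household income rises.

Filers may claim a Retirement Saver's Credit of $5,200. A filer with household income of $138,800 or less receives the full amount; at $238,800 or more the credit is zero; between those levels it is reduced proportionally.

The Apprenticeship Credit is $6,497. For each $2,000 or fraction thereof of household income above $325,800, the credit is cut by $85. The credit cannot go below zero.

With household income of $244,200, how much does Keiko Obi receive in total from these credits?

$6,497

Retirement Saver's Credit: $244,200 is at or above $238,800, so the credit is $0.
Apprenticeship Credit: $244,200 is at or below the $325,800 threshold, so the full $6,497 applies.
Total: $0 + $6,497 = $6,497.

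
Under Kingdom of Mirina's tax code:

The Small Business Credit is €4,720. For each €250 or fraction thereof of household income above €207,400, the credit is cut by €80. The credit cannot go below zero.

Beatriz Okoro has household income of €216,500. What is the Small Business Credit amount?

Small Business Credit: income exceeds €207,400 by €9,100, which is 37 full-or-partial €250 increments; reduction = 37 × €80 = €2,960, leaving €1,760.

€1,760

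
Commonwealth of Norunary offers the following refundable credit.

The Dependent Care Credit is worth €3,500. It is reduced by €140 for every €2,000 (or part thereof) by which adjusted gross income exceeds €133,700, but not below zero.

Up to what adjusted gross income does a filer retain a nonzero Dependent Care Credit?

€181,700

After 24 increments the reduction is 24 × €140 = €3,360, leaving €140; one more increment wipes it out. Increment 24 ends at excess 24 × €2,000 = €48,000, so the highest qualifying income is €133,700 + €48,000 = €181,700.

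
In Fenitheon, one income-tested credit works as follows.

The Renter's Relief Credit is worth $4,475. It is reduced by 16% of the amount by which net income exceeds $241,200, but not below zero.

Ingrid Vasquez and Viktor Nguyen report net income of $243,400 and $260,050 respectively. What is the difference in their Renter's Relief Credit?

$2,664

Ingrid ($243,400): Renter's Relief Credit: 16% of the $2,200 excess over $241,200 is $352; credit = $4,475 − $352 = $4,123.
Viktor ($260,050): Renter's Relief Credit: 16% of the $18,850 excess over $241,200 is $3,016; credit = $4,475 − $3,016 = $1,459.
Difference: |$4,123 − $1,459| = $2,664.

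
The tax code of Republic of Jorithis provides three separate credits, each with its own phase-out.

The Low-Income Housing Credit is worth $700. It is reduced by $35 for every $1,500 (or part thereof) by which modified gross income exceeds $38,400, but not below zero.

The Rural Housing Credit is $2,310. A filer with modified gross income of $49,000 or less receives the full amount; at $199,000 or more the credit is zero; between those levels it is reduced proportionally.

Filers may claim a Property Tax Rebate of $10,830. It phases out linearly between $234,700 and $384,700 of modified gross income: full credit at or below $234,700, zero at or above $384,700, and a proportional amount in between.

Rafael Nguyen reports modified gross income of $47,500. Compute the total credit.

Low-Income Housing Credit: income exceeds $38,400 by $9,100, which is 7 full-or-partial $1,500 increments; reduction = 7 × $35 = $245, leaving $455.
Rural Housing Credit: $47,500 is at or below the $49,000 threshold, so the full $2,310 applies.
Property Tax Rebate: $47,500 is at or below the $234,700 threshold, so the full $10,830 applies.
Total: $455 + $2,310 + $10,830 = $13,595.

$13,595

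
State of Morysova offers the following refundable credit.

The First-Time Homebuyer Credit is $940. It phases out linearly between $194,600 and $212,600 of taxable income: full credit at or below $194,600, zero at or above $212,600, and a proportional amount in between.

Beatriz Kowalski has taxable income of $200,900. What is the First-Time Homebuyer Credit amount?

First-Time Homebuyer Credit: $200,900 is $6,300 into a $18,000 phase-out range, leaving 11,700/18,000 of the credit: $940 × 11,700/18,000 = $611.

$611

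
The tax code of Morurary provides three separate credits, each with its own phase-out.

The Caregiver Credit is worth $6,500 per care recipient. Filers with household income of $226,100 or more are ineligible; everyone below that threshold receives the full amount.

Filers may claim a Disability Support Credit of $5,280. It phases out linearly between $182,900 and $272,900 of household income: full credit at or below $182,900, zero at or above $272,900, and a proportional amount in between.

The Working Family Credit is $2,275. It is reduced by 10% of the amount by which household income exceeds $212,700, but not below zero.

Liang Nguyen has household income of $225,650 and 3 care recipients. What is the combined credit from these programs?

$23,252

Caregiver Credit: base = 3 × $6,500 = $19,500. $225,650 is below the $226,100 cutoff, so the full $19,500 applies.
Disability Support Credit: $225,650 is $42,750 into a $90,000 phase-out range, leaving 47,250/90,000 of the credit: $5,280 × 47,250/90,000 = $2,772.
Working Family Credit: 10% of the $12,950 excess over $212,700 is $1,295; credit = $2,275 − $1,295 = $980.
Total: $19,500 + $2,772 + $980 = $23,252.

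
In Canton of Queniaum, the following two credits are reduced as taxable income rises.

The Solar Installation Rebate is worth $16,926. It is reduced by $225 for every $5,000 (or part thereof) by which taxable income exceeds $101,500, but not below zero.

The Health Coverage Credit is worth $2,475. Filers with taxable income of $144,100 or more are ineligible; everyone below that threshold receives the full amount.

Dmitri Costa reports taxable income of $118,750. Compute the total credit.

Solar Installation Rebate: income exceeds $101,500 by $17,250, which is 4 full-or-partial $5,000 increments; reduction = 4 × $225 = $900, leaving $16,026.
Health Coverage Credit: $118,750 is below the $144,100 cutoff, so the full $2,475 applies.
Total: $16,026 + $2,475 = $18,501.

$18,501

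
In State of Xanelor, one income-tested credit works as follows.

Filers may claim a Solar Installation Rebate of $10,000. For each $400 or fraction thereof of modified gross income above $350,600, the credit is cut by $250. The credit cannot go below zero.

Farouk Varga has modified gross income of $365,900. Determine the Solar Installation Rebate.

Solar Installation Rebate: income exceeds $350,600 by $15,300, which is 39 full-or-partial $400 increments; reduction = 39 × $250 = $9,750, leaving $250.

$250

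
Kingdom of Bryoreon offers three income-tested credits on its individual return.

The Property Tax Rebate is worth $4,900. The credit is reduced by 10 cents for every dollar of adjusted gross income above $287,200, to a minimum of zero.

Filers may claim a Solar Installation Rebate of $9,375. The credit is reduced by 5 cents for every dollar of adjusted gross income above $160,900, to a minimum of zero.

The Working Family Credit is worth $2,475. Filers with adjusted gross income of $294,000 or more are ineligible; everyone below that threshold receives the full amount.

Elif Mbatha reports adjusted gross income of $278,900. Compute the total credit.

Property Tax Rebate: $278,900 is at or below the $287,200 threshold, so the full $4,900 applies.
Solar Installation Rebate: 5% of the $118,000 excess over $160,900 is $5,900; credit = $9,375 − $5,900 = $3,475.
Working Family Credit: $278,900 is below the $294,000 cutoff, so the full $2,475 applies.
Total: $4,900 + $3,475 + $2,475 = $10,850.

$10,850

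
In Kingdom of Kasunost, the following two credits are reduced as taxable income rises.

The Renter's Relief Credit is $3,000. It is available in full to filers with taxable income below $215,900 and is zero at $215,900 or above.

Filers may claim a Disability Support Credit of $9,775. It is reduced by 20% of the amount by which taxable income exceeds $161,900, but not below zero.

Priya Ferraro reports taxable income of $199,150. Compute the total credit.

$5,325

Renter's Relief Credit: $199,150 is below the $215,900 cutoff, so the full $3,000 applies.
Disability Support Credit: 20% of the $37,250 excess over $161,900 is $7,450; credit = $9,775 − $7,450 = $2,325.
Total: $3,000 + $2,325 = $5,325.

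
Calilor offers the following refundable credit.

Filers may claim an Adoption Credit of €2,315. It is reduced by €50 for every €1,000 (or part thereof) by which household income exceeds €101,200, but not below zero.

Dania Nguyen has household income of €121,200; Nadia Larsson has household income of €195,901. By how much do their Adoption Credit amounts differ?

Dania (€121,200): Adoption Credit: income exceeds €101,200 by €20,000, which is 20 full-or-partial €1,000 increments; reduction = 20 × €50 = €1,000, leaving €1,315.
Nadia (€195,901): Adoption Credit: income exceeds €101,200 by €94,701 → 95 increments × €50 = €4,750 ≥ base, so the credit is €0.
Difference: |€1,315 − €0| = €1,315.

€1,315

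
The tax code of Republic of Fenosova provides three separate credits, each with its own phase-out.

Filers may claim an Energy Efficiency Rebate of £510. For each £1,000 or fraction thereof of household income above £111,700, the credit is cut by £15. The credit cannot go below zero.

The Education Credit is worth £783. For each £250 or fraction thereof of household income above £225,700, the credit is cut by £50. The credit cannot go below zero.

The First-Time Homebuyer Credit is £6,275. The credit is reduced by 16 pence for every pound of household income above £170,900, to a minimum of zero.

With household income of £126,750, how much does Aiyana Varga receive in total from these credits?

£7,328

Energy Efficiency Rebate: income exceeds £111,700 by £15,050, which is 16 full-or-partial £1,000 increments; reduction = 16 × £15 = £240, leaving £270.
Education Credit: £126,750 is at or below the £225,700 threshold, so the full £783 applies.
First-Time Homebuyer Credit: £126,750 is at or below the £170,900 threshold, so the full £6,275 applies.
Total: £270 + £783 + £6,275 = £7,328.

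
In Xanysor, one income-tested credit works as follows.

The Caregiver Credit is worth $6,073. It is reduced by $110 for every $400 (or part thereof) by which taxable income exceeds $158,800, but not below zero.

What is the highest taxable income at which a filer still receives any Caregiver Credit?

After 55 increments the reduction is 55 × $110 = $6,050, leaving $23; one more increment wipes it out. Increment 55 ends at excess 55 × $400 = $22,000, so the highest qualifying income is $158,800 + $22,000 = $180,800.

$180,800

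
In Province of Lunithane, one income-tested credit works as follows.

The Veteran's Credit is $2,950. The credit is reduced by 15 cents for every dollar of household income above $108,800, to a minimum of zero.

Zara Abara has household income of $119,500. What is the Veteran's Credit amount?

$1,345

Veteran's Credit: 15% of the $10,700 excess over $108,800 is $1,605; credit = $2,950 − $1,605 = $1,345.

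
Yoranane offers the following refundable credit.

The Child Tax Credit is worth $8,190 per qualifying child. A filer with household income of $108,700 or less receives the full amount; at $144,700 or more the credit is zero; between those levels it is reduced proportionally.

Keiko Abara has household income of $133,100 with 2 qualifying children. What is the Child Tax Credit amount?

Child Tax Credit: base = 2 × $8,190 = $16,380. $133,100 is $24,400 into a $36,000 phase-out range, leaving 11,600/36,000 of the credit: $16,380 × 11,600/36,000 = $5,278.

$5,278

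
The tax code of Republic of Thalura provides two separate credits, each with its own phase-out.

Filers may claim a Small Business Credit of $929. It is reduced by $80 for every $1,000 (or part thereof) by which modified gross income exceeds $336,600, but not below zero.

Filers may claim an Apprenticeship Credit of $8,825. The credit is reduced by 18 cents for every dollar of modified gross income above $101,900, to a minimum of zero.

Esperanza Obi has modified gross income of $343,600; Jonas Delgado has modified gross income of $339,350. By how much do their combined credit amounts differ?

$320

Esperanza ($343,600): Small Business Credit: income exceeds $336,600 by $7,000, which is 7 full-or-partial $1,000 increments; reduction = 7 × $80 = $560, leaving $369. Apprenticeship Credit: 18% of the $241,700 excess over $101,900 is $43,506 ≥ base, so the credit is $0. total $369 + $0 = $369
Jonas ($339,350): Small Business Credit: income exceeds $336,600 by $2,750, which is 3 full-or-partial $1,000 increments; reduction = 3 × $80 = $240, leaving $689. Apprenticeship Credit: 18% of the $237,450 excess over $101,900 is $42,741 ≥ base, so the credit is $0. total $689 + $0 = $689
Difference: |$369 − $689| = $320.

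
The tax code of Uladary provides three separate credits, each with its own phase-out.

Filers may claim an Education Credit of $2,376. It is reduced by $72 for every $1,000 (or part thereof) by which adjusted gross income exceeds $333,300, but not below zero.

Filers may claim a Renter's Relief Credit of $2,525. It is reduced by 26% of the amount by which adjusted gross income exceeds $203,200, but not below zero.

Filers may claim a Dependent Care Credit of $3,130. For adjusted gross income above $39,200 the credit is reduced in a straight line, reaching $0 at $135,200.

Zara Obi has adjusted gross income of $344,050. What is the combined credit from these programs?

Education Credit: income exceeds $333,300 by $10,750, which is 11 full-or-partial $1,000 increments; reduction = 11 × $72 = $792, leaving $1,584.
Renter's Relief Credit: 26% of the $140,850 excess over $203,200 is $36,621 ≥ base, so the credit is $0.
Dependent Care Credit: $344,050 is at or above $135,200, so the credit is $0.
Total: $1,584 + $0 + $0 = $1,584.

$1,584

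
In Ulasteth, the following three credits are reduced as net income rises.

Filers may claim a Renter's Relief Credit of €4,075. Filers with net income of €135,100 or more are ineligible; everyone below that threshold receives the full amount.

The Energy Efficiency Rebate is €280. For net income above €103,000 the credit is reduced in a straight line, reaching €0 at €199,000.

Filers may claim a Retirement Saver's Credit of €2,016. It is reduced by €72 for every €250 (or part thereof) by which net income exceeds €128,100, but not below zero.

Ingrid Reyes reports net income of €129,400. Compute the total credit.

€5,862

Renter's Relief Credit: €129,400 is below the €135,100 cutoff, so the full €4,075 applies.
Energy Efficiency Rebate: €129,400 is €26,400 into a €96,000 phase-out range, leaving 69,600/96,000 of the credit: €280 × 69,600/96,000 = €203.
Retirement Saver's Credit: income exceeds €128,100 by €1,300, which is 6 full-or-partial €250 increments; reduction = 6 × €72 = €432, leaving €1,584.
Total: €4,075 + €203 + €1,584 = €5,862.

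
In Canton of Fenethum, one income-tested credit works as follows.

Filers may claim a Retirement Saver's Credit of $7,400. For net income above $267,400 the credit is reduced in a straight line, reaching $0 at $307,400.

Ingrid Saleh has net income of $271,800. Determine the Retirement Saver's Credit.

$6,586

Retirement Saver's Credit: $271,800 is $4,400 into a $40,000 phase-out range, leaving 35,600/40,000 of the credit: $7,400 × 35,600/40,000 = $6,586.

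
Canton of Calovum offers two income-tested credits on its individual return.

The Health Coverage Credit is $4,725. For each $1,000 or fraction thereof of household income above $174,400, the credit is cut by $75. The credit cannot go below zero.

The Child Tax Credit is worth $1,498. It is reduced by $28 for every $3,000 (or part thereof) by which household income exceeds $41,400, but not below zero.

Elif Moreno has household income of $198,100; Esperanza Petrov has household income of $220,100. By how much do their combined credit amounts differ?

Elif ($198,100): Health Coverage Credit: income exceeds $174,400 by $23,700, which is 24 full-or-partial $1,000 increments; reduction = 24 × $75 = $1,800, leaving $2,925. Child Tax Credit: income exceeds $41,400 by $156,700, which is 53 full-or-partial $3,000 increments; reduction = 53 × $28 = $1,484, leaving $14. total $2,925 + $14 = $2,939
Esperanza ($220,100): Health Coverage Credit: income exceeds $174,400 by $45,700, which is 46 full-or-partial $1,000 increments; reduction = 46 × $75 = $3,450, leaving $1,275. Child Tax Credit: income exceeds $41,400 by $178,700 → 60 increments × $28 = $1,680 ≥ base, so the credit is $0. total $1,275 + $0 = $1,275
Difference: |$2,939 − $1,275| = $1,664.

$1,664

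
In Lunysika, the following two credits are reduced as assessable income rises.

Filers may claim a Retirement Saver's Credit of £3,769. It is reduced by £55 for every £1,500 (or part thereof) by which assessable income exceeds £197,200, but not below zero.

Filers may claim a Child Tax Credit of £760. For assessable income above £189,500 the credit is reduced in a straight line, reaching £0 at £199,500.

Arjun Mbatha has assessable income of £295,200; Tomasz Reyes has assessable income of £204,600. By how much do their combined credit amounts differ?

£3,355

Arjun (£295,200): Retirement Saver's Credit: income exceeds £197,200 by £98,000, which is 66 full-or-partial £1,500 increments; reduction = 66 × £55 = £3,630, leaving £139. Child Tax Credit: £295,200 is at or above £199,500, so the credit is £0. total £139 + £0 = £139
Tomasz (£204,600): Retirement Saver's Credit: income exceeds £197,200 by £7,400, which is 5 full-or-partial £1,500 increments; reduction = 5 × £55 = £275, leaving £3,494. Child Tax Credit: £204,600 is at or above £199,500, so the credit is £0. total £3,494 + £0 = £3,494
Difference: |£139 − £3,494| = £3,355.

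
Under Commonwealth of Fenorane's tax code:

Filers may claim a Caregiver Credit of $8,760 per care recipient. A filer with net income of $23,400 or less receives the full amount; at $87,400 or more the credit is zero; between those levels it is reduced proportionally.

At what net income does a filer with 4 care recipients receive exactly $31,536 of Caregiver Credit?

$29,800

Full credit = 4 × $8,760 = $35,040.
$31,536 is 31,536/35,040 of the full $35,040, so 3,504/35,040 of the $64,000 range has been used: income = $23,400 + $64,000 × 3,504/35,040 = $29,800.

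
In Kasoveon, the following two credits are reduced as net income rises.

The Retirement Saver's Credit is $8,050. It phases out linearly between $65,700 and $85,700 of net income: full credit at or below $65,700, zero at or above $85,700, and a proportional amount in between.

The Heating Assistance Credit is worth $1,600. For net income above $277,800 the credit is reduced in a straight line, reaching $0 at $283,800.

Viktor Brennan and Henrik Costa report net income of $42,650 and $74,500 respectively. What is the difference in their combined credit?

$3,542

Viktor ($42,650): Retirement Saver's Credit: $42,650 is at or below the $65,700 threshold, so the full $8,050 applies. Heating Assistance Credit: $42,650 is at or below the $277,800 threshold, so the full $1,600 applies. total $8,050 + $1,600 = $9,650
Henrik ($74,500): Retirement Saver's Credit: $74,500 is $8,800 into a $20,000 phase-out range, leaving 11,200/20,000 of the credit: $8,050 × 11,200/20,000 = $4,508. Heating Assistance Credit: $74,500 is at or below the $277,800 threshold, so the full $1,600 applies. total $4,508 + $1,600 = $6,108
Difference: |$9,650 − $6,108| = $3,542.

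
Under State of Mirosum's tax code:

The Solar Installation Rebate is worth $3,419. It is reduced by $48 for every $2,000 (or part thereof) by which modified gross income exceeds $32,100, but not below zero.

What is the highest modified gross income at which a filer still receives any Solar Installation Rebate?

After 71 increments the reduction is 71 × $48 = $3,408, leaving $11; one more increment wipes it out. Increment 71 ends at excess 71 × $2,000 = $142,000, so the highest qualifying income is $32,100 + $142,000 = $174,100.

$174,100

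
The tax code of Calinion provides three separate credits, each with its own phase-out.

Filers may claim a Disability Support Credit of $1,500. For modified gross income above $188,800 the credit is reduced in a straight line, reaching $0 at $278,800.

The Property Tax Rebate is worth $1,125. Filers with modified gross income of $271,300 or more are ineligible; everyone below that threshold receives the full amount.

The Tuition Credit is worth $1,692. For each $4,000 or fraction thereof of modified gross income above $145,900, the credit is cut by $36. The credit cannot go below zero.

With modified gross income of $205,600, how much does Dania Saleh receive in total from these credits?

Disability Support Credit: $205,600 is $16,800 into a $90,000 phase-out range, leaving 73,200/90,000 of the credit: $1,500 × 73,200/90,000 = $1,220.
Property Tax Rebate: $205,600 is below the $271,300 cutoff, so the full $1,125 applies.
Tuition Credit: income exceeds $145,900 by $59,700, which is 15 full-or-partial $4,000 increments; reduction = 15 × $36 = $540, leaving $1,152.
Total: $1,220 + $1,125 + $1,152 = $3,497.

$3,497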